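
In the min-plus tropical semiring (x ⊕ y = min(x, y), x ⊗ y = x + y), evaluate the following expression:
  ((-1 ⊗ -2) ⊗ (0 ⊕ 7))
((-1 ⊗ -2) ⊗ (0 ⊕ 7)) = -3

Expand innermost to outermost. Recall ⊕ takes the minimum of its arguments and ⊗ takes their sum. Working out the expression ((-1 ⊗ -2) ⊗ (0 ⊕ 7)) gives -3.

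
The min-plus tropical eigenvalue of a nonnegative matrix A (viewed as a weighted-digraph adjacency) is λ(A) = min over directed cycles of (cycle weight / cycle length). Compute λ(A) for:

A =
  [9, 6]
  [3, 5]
λ(A) = 9/2

Enumerate directed cycles and compute their means (weight / length). Sample:
  cycle 0 → 0: weight = 9, length = 1, mean = 9/1 ≈ 9.000
  cycle 1 → 1: weight = 5, length = 1, mean = 5/1 ≈ 5.000
  cycle 0 → 1 → 0: weight = 9, length = 2, mean = 9/2 ≈ 4.500
  cycle 1 → 0 → 1: weight = 9, length = 2, mean = 9/2 ≈ 4.500
Minimum mean = 4.500, attained e.g. along the cycle 0 → 1 → 0 with weight 9 and length 2. So λ(A) = 9/2 = 9/2.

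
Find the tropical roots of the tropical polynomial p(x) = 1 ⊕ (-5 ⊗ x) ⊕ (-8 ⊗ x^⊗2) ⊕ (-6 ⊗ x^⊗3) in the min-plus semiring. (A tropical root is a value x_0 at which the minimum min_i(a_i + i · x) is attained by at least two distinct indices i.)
Roots: {-2, 3, 6}

Each tropical root is a break point of the lower envelope of the lines y = a_i + i · x (there are 4 lines, with slopes 0, 1, ..., 3). Only the lines that attain the minimum somewhere contribute to roots; other lines are dominated. Here the surviving (envelope) indices are i = 3, i = 2, i = 1, i = 0.
Intersections between consecutive envelope lines give the roots: for adjacent envelope indices i < j the intersection is x = (a_i − a_j) / (j − i). Reading off the sorted break points: {-2, 3, 6}.
Verification: at each break x_0, at least two indices attain the minimum of min_i(a_i + i · x_0).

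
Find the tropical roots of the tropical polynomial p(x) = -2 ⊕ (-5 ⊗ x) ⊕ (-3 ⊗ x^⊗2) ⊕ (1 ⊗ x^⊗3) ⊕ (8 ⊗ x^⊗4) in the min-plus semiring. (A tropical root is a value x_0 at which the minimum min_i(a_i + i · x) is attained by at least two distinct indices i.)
Roots: {-7, -4, -2, 3}

Each tropical root is a break point of the lower envelope of the lines y = a_i + i · x (there are 5 lines, with slopes 0, 1, ..., 4). Only the lines that attain the minimum somewhere contribute to roots; other lines are dominated. Here the surviving (envelope) indices are i = 4, i = 3, i = 2, i = 1, i = 0.
Intersections between consecutive envelope lines give the roots: for adjacent envelope indices i < j the intersection is x = (a_i − a_j) / (j − i). Reading off the sorted break points: {-7, -4, -2, 3}.
Verification: at each break x_0, at least two indices attain the minimum of min_i(a_i + i · x_0).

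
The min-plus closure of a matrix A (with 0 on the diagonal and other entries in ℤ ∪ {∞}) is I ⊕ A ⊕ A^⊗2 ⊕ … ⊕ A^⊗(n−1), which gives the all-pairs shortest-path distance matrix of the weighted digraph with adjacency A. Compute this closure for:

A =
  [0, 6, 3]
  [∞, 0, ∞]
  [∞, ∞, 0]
Closure =
  [0, 6, 3]
  [∞, 0, ∞]
  [∞, ∞, 0]

This is the Floyd-Warshall all-pairs shortest-path computation. For each intermediate vertex k = 0, 1, …, 2, update dist[i][j] ← min(dist[i][j], dist[i][k] + dist[k][j]). The final matrix gives, for each (i, j), the minimum total weight of any directed path from i to j (possibly empty when i = j).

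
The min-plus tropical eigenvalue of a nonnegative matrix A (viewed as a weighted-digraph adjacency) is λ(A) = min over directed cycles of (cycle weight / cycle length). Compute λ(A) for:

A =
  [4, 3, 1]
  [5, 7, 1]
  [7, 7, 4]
λ(A) = 11/3

Enumerate directed cycles and compute their means (weight / length). Sample:
  cycle 0 → 0: weight = 4, length = 1, mean = 4/1 ≈ 4.000
  cycle 1 → 1: weight = 7, length = 1, mean = 7/1 ≈ 7.000
  cycle 2 → 2: weight = 4, length = 1, mean = 4/1 ≈ 4.000
  cycle 0 → 1 → 0: weight = 8, length = 2, mean = 8/2 ≈ 4.000
  cycle 0 → 2 → 0: weight = 8, length = 2, mean = 8/2 ≈ 4.000
  cycle 1 → 0 → 1: weight = 8, length = 2, mean = 8/2 ≈ 4.000
Minimum mean = 3.667, attained e.g. along the cycle 0 → 1 → 2 → 0 with weight 11 and length 3. So λ(A) = 11/3 = 11/3.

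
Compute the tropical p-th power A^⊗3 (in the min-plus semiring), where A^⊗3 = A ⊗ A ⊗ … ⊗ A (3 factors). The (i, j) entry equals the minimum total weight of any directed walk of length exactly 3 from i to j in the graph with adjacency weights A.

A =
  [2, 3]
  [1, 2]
A^⊗3 =
  [6, 7]
  [5, 6]

Each entry (A^⊗3)_ij equals the minimum over all length-3 walks i = v_0 → v_1 → … → v_3 = j of Σ_t A[v_t][v_{t+1}]. For example, for (i, j) = (0, 1) we minimise over 4 possible intermediate vertex sequences; the minimum is 7, attained along the walk 0 → 0 → 0 → 1.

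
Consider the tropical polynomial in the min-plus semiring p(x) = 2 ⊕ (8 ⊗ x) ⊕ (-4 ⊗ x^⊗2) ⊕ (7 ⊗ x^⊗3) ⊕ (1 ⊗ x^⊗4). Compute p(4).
p(4) = 2

A tropical monomial a ⊗ x^⊗i evaluates to a + i · x. Evaluating each term at x = 4:
  Term 0 contributes 2 + 0 · 4 = 2
  Term 1 contributes 8 + 1 · 4 = 12
  Term 2 contributes -4 + 2 · 4 = 4
  Term 3 contributes 7 + 3 · 4 = 19
  Term 4 contributes 1 + 4 · 4 = 17
p(4) = ⊕ of these = min[2, 12, 4, 19, 17] = 2.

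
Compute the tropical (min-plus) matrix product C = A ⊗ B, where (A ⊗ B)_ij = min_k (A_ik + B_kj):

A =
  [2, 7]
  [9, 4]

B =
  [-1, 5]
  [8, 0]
A ⊗ B =
  [1, 7]
  [8, 4]

Apply the min-plus product entry-by-entry:
  C[0][0] = min over k of (A[0][0] + B[0][0] = 2 + -1 = 1, A[0][1] + B[1][0] = 7 + 8 = 15) = 1 (attained at k = 0)
  C[0][1] = min over k of (A[0][0] + B[0][1] = 2 + 5 = 7, A[0][1] + B[1][1] = 7 + 0 = 7) = 7 (attained at k = 0)
  C[1][0] = min over k of (A[1][0] + B[0][0] = 9 + -1 = 8, A[1][1] + B[1][0] = 4 + 8 = 12) = 8 (attained at k = 0)
  C[1][1] = min over k of (A[1][0] + B[0][1] = 9 + 5 = 14, A[1][1] + B[1][1] = 4 + 0 = 4) = 4 (attained at k = 1)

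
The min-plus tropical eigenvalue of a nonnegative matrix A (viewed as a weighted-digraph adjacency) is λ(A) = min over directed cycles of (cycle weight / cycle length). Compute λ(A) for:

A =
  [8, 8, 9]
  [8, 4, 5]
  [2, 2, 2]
λ(A) = 2

Enumerate directed cycles and compute their means (weight / length). Sample:
  cycle 0 → 0: weight = 8, length = 1, mean = 8/1 ≈ 8.000
  cycle 1 → 1: weight = 4, length = 1, mean = 4/1 ≈ 4.000
  cycle 2 → 2: weight = 2, length = 1, mean = 2/1 ≈ 2.000
  cycle 0 → 1 → 0: weight = 16, length = 2, mean = 16/2 ≈ 8.000
  cycle 0 → 2 → 0: weight = 11, length = 2, mean = 11/2 ≈ 5.500
  cycle 1 → 0 → 1: weight = 16, length = 2, mean = 16/2 ≈ 8.000
Minimum mean = 2.000, attained e.g. along the cycle 2 → 2 with weight 2 and length 1. So λ(A) = 2/1 = 2.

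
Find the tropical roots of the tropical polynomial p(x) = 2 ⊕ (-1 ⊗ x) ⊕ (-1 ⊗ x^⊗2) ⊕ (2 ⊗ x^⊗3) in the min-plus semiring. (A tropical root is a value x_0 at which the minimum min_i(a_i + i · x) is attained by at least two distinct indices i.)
Roots: {-3, 0, 3}

Each tropical root is a break point of the lower envelope of the lines y = a_i + i · x (there are 4 lines, with slopes 0, 1, ..., 3). Only the lines that attain the minimum somewhere contribute to roots; other lines are dominated. Here the surviving (envelope) indices are i = 3, i = 2, i = 1, i = 0.
Intersections between consecutive envelope lines give the roots: for adjacent envelope indices i < j the intersection is x = (a_i − a_j) / (j − i). Reading off the sorted break points: {-3, 0, 3}.
Verification: at each break x_0, at least two indices attain the minimum of min_i(a_i + i · x_0).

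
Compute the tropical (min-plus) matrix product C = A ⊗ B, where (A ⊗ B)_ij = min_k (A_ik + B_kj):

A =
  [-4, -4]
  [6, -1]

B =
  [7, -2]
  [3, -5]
A ⊗ B =
  [-1, -9]
  [2, -6]

Apply the min-plus product entry-by-entry:
  C[0][0] = min over k of (A[0][0] + B[0][0] = -4 + 7 = 3, A[0][1] + B[1][0] = -4 + 3 = -1) = -1 (attained at k = 1)
  C[0][1] = min over k of (A[0][0] + B[0][1] = -4 + -2 = -6, A[0][1] + B[1][1] = -4 + -5 = -9) = -9 (attained at k = 1)
  C[1][0] = min over k of (A[1][0] + B[0][0] = 6 + 7 = 13, A[1][1] + B[1][0] = -1 + 3 = 2) = 2 (attained at k = 1)
  C[1][1] = min over k of (A[1][0] + B[0][1] = 6 + -2 = 4, A[1][1] + B[1][1] = -1 + -5 = -6) = -6 (attained at k = 1)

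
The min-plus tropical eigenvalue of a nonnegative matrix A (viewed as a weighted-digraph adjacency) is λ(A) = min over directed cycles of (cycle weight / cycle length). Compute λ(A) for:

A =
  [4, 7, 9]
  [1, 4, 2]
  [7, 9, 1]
λ(A) = 1

Enumerate directed cycles and compute their means (weight / length). Sample:
  cycle 0 → 0: weight = 4, length = 1, mean = 4/1 ≈ 4.000
  cycle 1 → 1: weight = 4, length = 1, mean = 4/1 ≈ 4.000
  cycle 2 → 2: weight = 1, length = 1, mean = 1/1 ≈ 1.000
  cycle 0 → 1 → 0: weight = 8, length = 2, mean = 8/2 ≈ 4.000
  cycle 0 → 2 → 0: weight = 16, length = 2, mean = 16/2 ≈ 8.000
  cycle 1 → 0 → 1: weight = 8, length = 2, mean = 8/2 ≈ 4.000
Minimum mean = 1.000, attained e.g. along the cycle 2 → 2 with weight 1 and length 1. So λ(A) = 1/1 = 1.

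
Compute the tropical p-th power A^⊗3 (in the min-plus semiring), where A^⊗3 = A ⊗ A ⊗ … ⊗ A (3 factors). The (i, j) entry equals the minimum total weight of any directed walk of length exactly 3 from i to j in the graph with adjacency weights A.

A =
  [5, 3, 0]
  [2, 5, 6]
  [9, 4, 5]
A^⊗3 =
  [6, 8, 5]
  [7, 6, 7]
  [11, 9, 6]

Each entry (A^⊗3)_ij equals the minimum over all length-3 walks i = v_0 → v_1 → … → v_3 = j of Σ_t A[v_t][v_{t+1}]. For example, for (i, j) = (0, 2) we minimise over 9 possible intermediate vertex sequences; the minimum is 5, attained along the walk 0 → 1 → 0 → 2.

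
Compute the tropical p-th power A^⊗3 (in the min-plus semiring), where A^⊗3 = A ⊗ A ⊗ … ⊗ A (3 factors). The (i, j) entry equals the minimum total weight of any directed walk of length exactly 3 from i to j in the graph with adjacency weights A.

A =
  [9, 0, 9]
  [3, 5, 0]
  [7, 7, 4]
A^⊗3 =
  [7, 3, 4]
  [6, 7, 3]
  [10, 10, 7]

Each entry (A^⊗3)_ij equals the minimum over all length-3 walks i = v_0 → v_1 → … → v_3 = j of Σ_t A[v_t][v_{t+1}]. For example, for (i, j) = (0, 2) we minimise over 9 possible intermediate vertex sequences; the minimum is 4, attained along the walk 0 → 1 → 2 → 2.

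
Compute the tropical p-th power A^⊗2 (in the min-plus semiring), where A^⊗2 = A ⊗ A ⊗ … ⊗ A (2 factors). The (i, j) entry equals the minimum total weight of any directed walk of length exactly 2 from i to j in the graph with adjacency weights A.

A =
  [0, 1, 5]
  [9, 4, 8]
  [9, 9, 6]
A^⊗2 =
  [0, 1, 5]
  [9, 8, 12]
  [9, 10, 12]

Each entry (A^⊗2)_ij equals the minimum over all length-2 walks i = v_0 → v_1 → … → v_2 = j of Σ_t A[v_t][v_{t+1}]. For example, for (i, j) = (0, 2) we minimise over 3 possible intermediate vertex sequences; the minimum is 5, attained along the walk 0 → 0 → 2.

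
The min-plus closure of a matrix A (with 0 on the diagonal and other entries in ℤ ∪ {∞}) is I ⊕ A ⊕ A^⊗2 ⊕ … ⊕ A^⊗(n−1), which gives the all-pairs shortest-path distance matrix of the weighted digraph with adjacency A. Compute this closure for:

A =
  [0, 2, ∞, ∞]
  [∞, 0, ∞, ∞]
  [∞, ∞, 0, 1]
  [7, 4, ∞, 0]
Closure =
  [0, 2, ∞, ∞]
  [∞, 0, ∞, ∞]
  [8, 5, 0, 1]
  [7, 4, ∞, 0]

This is the Floyd-Warshall all-pairs shortest-path computation. For each intermediate vertex k = 0, 1, …, 3, update dist[i][j] ← min(dist[i][j], dist[i][k] + dist[k][j]). The final matrix gives, for each (i, j), the minimum total weight of any directed path from i to j (possibly empty when i = j).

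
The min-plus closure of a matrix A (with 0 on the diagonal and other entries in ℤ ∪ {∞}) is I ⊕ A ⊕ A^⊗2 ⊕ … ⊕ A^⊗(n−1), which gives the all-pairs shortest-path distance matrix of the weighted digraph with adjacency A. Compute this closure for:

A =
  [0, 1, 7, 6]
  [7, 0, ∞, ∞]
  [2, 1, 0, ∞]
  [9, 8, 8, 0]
Closure =
  [0, 1, 7, 6]
  [7, 0, 14, 13]
  [2, 1, 0, 8]
  [9, 8, 8, 0]

This is the Floyd-Warshall all-pairs shortest-path computation. For each intermediate vertex k = 0, 1, …, 3, update dist[i][j] ← min(dist[i][j], dist[i][k] + dist[k][j]). The final matrix gives, for each (i, j), the minimum total weight of any directed path from i to j (possibly empty when i = j).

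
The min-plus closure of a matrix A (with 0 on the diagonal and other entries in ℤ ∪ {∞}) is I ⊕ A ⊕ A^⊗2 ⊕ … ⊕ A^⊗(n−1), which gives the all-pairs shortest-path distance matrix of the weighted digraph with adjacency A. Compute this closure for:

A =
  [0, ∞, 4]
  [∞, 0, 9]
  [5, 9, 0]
Closure =
  [0, 13, 4]
  [14, 0, 9]
  [5, 9, 0]

This is the Floyd-Warshall all-pairs shortest-path computation. For each intermediate vertex k = 0, 1, …, 2, update dist[i][j] ← min(dist[i][j], dist[i][k] + dist[k][j]). The final matrix gives, for each (i, j), the minimum total weight of any directed path from i to j (possibly empty when i = j).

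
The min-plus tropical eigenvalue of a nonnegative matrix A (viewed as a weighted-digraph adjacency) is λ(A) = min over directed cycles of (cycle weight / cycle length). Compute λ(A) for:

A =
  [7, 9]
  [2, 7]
λ(A) = 11/2

Enumerate directed cycles and compute their means (weight / length). Sample:
  cycle 0 → 0: weight = 7, length = 1, mean = 7/1 ≈ 7.000
  cycle 1 → 1: weight = 7, length = 1, mean = 7/1 ≈ 7.000
  cycle 0 → 1 → 0: weight = 11, length = 2, mean = 11/2 ≈ 5.500
  cycle 1 → 0 → 1: weight = 11, length = 2, mean = 11/2 ≈ 5.500
Minimum mean = 5.500, attained e.g. along the cycle 0 → 1 → 0 with weight 11 and length 2. So λ(A) = 11/2 = 11/2.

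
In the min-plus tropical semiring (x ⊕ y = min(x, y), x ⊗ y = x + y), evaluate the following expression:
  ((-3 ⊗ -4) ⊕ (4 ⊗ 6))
((-3 ⊗ -4) ⊕ (4 ⊗ 6)) = -7

Expand innermost to outermost. Recall ⊕ takes the minimum of its arguments and ⊗ takes their sum. Working out the expression ((-3 ⊗ -4) ⊕ (4 ⊗ 6)) gives -7.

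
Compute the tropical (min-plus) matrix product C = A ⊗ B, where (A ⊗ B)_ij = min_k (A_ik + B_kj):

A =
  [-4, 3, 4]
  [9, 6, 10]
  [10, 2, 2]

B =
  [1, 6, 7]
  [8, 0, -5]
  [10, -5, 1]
A ⊗ B =
  [-3, -1, -2]
  [10, 5, 1]
  [10, -3, -3]

Apply the min-plus product entry-by-entry:
  C[0][0] = min over k of (A[0][0] + B[0][0] = -4 + 1 = -3, A[0][1] + B[1][0] = 3 + 8 = 11, A[0][2] + B[2][0] = 4 + 10 = 14) = -3 (attained at k = 0)
  C[0][1] = min over k of (A[0][0] + B[0][1] = -4 + 6 = 2, A[0][1] + B[1][1] = 3 + 0 = 3, A[0][2] + B[2][1] = 4 + -5 = -1) = -1 (attained at k = 2)
  C[0][2] = min over k of (A[0][0] + B[0][2] = -4 + 7 = 3, A[0][1] + B[1][2] = 3 + -5 = -2, A[0][2] + B[2][2] = 4 + 1 = 5) = -2 (attained at k = 1)
  C[1][0] = min over k of (A[1][0] + B[0][0] = 9 + 1 = 10, A[1][1] + B[1][0] = 6 + 8 = 14, A[1][2] + B[2][0] = 10 + 10 = 20) = 10 (attained at k = 0)
  C[1][1] = min over k of (A[1][0] + B[0][1] = 9 + 6 = 15, A[1][1] + B[1][1] = 6 + 0 = 6, A[1][2] + B[2][1] = 10 + -5 = 5) = 5 (attained at k = 2)
  C[1][2] = min over k of (A[1][0] + B[0][2] = 9 + 7 = 16, A[1][1] + B[1][2] = 6 + -5 = 1, A[1][2] + B[2][2] = 10 + 1 = 11) = 1 (attained at k = 1)
  C[2][0] = min over k of (A[2][0] + B[0][0] = 10 + 1 = 11, A[2][1] + B[1][0] = 2 + 8 = 10, A[2][2] + B[2][0] = 2 + 10 = 12) = 10 (attained at k = 1)
  C[2][1] = min over k of (A[2][0] + B[0][1] = 10 + 6 = 16, A[2][1] + B[1][1] = 2 + 0 = 2, A[2][2] + B[2][1] = 2 + -5 = -3) = -3 (attained at k = 2)
  C[2][2] = min over k of (A[2][0] + B[0][2] = 10 + 7 = 17, A[2][1] + B[1][2] = 2 + -5 = -3, A[2][2] + B[2][2] = 2 + 1 = 3) = -3 (attained at k = 1)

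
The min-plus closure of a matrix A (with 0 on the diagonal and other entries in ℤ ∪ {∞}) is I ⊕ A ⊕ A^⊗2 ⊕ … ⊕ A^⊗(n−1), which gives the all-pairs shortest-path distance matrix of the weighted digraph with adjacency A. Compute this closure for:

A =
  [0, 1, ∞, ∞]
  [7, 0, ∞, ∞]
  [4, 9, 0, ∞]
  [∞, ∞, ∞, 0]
Closure =
  [0, 1, ∞, ∞]
  [7, 0, ∞, ∞]
  [4, 5, 0, ∞]
  [∞, ∞, ∞, 0]

This is the Floyd-Warshall all-pairs shortest-path computation. For each intermediate vertex k = 0, 1, …, 3, update dist[i][j] ← min(dist[i][j], dist[i][k] + dist[k][j]). The final matrix gives, for each (i, j), the minimum total weight of any directed path from i to j (possibly empty when i = j).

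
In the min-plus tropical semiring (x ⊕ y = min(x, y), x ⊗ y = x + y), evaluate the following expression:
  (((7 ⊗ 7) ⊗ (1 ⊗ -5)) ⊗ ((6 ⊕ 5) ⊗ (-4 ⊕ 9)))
(((7 ⊗ 7) ⊗ (1 ⊗ -5)) ⊗ ((6 ⊕ 5) ⊗ (-4 ⊕ 9))) = 11

Expand innermost to outermost. Recall ⊕ takes the minimum of its arguments and ⊗ takes their sum. Working out the expression (((7 ⊗ 7) ⊗ (1 ⊗ -5)) ⊗ ((6 ⊕ 5) ⊗ (-4 ⊕ 9))) gives 11.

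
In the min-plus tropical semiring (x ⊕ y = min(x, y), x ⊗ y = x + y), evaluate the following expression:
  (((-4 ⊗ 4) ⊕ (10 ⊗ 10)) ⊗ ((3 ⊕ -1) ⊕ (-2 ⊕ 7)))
(((-4 ⊗ 4) ⊕ (10 ⊗ 10)) ⊗ ((3 ⊕ -1) ⊕ (-2 ⊕ 7))) = -2

Expand innermost to outermost. Recall ⊕ takes the minimum of its arguments and ⊗ takes their sum. Working out the expression (((-4 ⊗ 4) ⊕ (10 ⊗ 10)) ⊗ ((3 ⊕ -1) ⊕ (-2 ⊕ 7))) gives -2.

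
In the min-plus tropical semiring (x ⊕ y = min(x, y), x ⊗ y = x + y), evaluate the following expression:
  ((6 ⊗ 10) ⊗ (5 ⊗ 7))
((6 ⊗ 10) ⊗ (5 ⊗ 7)) = 28

Expand innermost to outermost. Recall ⊕ takes the minimum of its arguments and ⊗ takes their sum. Working out the expression ((6 ⊗ 10) ⊗ (5 ⊗ 7)) gives 28.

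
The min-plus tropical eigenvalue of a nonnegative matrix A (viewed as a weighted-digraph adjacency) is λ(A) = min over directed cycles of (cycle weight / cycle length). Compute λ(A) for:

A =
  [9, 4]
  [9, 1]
λ(A) = 1

Enumerate directed cycles and compute their means (weight / length). Sample:
  cycle 0 → 0: weight = 9, length = 1, mean = 9/1 ≈ 9.000
  cycle 1 → 1: weight = 1, length = 1, mean = 1/1 ≈ 1.000
  cycle 0 → 1 → 0: weight = 13, length = 2, mean = 13/2 ≈ 6.500
  cycle 1 → 0 → 1: weight = 13, length = 2, mean = 13/2 ≈ 6.500
Minimum mean = 1.000, attained e.g. along the cycle 1 → 1 with weight 1 and length 1. So λ(A) = 1/1 = 1.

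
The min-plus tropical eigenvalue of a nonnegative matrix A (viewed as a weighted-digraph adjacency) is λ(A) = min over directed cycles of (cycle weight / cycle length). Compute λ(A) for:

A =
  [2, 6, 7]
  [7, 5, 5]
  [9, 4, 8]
λ(A) = 2

Enumerate directed cycles and compute their means (weight / length). Sample:
  cycle 0 → 0: weight = 2, length = 1, mean = 2/1 ≈ 2.000
  cycle 1 → 1: weight = 5, length = 1, mean = 5/1 ≈ 5.000
  cycle 2 → 2: weight = 8, length = 1, mean = 8/1 ≈ 8.000
  cycle 0 → 1 → 0: weight = 13, length = 2, mean = 13/2 ≈ 6.500
  cycle 0 → 2 → 0: weight = 16, length = 2, mean = 16/2 ≈ 8.000
  cycle 1 → 0 → 1: weight = 13, length = 2, mean = 13/2 ≈ 6.500
Minimum mean = 2.000, attained e.g. along the cycle 0 → 0 with weight 2 and length 1. So λ(A) = 2/1 = 2.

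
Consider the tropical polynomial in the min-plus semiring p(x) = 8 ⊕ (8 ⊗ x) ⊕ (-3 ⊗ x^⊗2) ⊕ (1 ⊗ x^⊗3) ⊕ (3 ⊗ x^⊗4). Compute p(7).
p(7) = 8

A tropical monomial a ⊗ x^⊗i evaluates to a + i · x. Evaluating each term at x = 7:
  Term 0 contributes 8 + 0 · 7 = 8
  Term 1 contributes 8 + 1 · 7 = 15
  Term 2 contributes -3 + 2 · 7 = 11
  Term 3 contributes 1 + 3 · 7 = 22
  Term 4 contributes 3 + 4 · 7 = 31
p(7) = ⊕ of these = min[8, 15, 11, 22, 31] = 8.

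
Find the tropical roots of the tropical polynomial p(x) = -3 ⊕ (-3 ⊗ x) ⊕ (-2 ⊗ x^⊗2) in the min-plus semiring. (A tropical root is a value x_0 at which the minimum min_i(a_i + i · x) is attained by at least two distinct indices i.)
Roots: {-1, 0}

Each tropical root is a break point of the lower envelope of the lines y = a_i + i · x (there are 3 lines, with slopes 0, 1, ..., 2). Only the lines that attain the minimum somewhere contribute to roots; other lines are dominated. Here the surviving (envelope) indices are i = 2, i = 1, i = 0.
Intersections between consecutive envelope lines give the roots: for adjacent envelope indices i < j the intersection is x = (a_i − a_j) / (j − i). Reading off the sorted break points: {-1, 0}.
Verification: at each break x_0, at least two indices attain the minimum of min_i(a_i + i · x_0).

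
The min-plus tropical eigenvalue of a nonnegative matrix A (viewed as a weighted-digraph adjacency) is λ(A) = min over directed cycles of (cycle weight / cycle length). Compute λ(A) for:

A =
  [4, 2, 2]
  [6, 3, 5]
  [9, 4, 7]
λ(A) = 3

Enumerate directed cycles and compute their means (weight / length). Sample:
  cycle 0 → 0: weight = 4, length = 1, mean = 4/1 ≈ 4.000
  cycle 1 → 1: weight = 3, length = 1, mean = 3/1 ≈ 3.000
  cycle 2 → 2: weight = 7, length = 1, mean = 7/1 ≈ 7.000
  cycle 0 → 1 → 0: weight = 8, length = 2, mean = 8/2 ≈ 4.000
  cycle 0 → 2 → 0: weight = 11, length = 2, mean = 11/2 ≈ 5.500
  cycle 1 → 0 → 1: weight = 8, length = 2, mean = 8/2 ≈ 4.000
Minimum mean = 3.000, attained e.g. along the cycle 1 → 1 with weight 3 and length 1. So λ(A) = 3/1 = 3.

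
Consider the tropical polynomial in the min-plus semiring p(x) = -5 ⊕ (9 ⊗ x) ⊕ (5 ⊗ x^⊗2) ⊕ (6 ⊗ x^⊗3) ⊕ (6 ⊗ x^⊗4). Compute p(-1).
p(-1) = -5

A tropical monomial a ⊗ x^⊗i evaluates to a + i · x. Evaluating each term at x = -1:
  Term 0 contributes -5 + 0 · -1 = -5
  Term 1 contributes 9 + 1 · -1 = 8
  Term 2 contributes 5 + 2 · -1 = 3
  Term 3 contributes 6 + 3 · -1 = 3
  Term 4 contributes 6 + 4 · -1 = 2
p(-1) = ⊕ of these = min[-5, 8, 3, 3, 2] = -5.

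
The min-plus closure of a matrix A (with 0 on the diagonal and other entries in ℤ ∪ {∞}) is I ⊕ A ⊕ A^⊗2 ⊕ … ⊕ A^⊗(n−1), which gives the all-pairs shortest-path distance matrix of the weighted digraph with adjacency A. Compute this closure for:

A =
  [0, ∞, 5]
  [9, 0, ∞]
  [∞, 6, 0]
Closure =
  [0, 11, 5]
  [9, 0, 14]
  [15, 6, 0]

This is the Floyd-Warshall all-pairs shortest-path computation. For each intermediate vertex k = 0, 1, …, 2, update dist[i][j] ← min(dist[i][j], dist[i][k] + dist[k][j]). The final matrix gives, for each (i, j), the minimum total weight of any directed path from i to j (possibly empty when i = j).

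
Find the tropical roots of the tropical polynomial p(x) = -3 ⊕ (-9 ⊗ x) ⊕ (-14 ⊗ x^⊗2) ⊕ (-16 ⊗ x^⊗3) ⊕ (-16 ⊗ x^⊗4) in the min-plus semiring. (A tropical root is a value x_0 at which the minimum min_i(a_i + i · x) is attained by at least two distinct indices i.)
Roots: {0, 2, 5, 6}

Each tropical root is a break point of the lower envelope of the lines y = a_i + i · x (there are 5 lines, with slopes 0, 1, ..., 4). Only the lines that attain the minimum somewhere contribute to roots; other lines are dominated. Here the surviving (envelope) indices are i = 4, i = 3, i = 2, i = 1, i = 0.
Intersections between consecutive envelope lines give the roots: for adjacent envelope indices i < j the intersection is x = (a_i − a_j) / (j − i). Reading off the sorted break points: {0, 2, 5, 6}.
Verification: at each break x_0, at least two indices attain the minimum of min_i(a_i + i · x_0).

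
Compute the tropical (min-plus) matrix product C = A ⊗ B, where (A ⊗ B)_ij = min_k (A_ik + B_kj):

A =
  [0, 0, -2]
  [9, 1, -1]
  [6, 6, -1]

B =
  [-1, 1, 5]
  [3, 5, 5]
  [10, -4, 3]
A ⊗ B =
  [-1, -6, 1]
  [4, -5, 2]
  [5, -5, 2]

Apply the min-plus product entry-by-entry:
  C[0][0] = min over k of (A[0][0] + B[0][0] = 0 + -1 = -1, A[0][1] + B[1][0] = 0 + 3 = 3, A[0][2] + B[2][0] = -2 + 10 = 8) = -1 (attained at k = 0)
  C[0][1] = min over k of (A[0][0] + B[0][1] = 0 + 1 = 1, A[0][1] + B[1][1] = 0 + 5 = 5, A[0][2] + B[2][1] = -2 + -4 = -6) = -6 (attained at k = 2)
  C[0][2] = min over k of (A[0][0] + B[0][2] = 0 + 5 = 5, A[0][1] + B[1][2] = 0 + 5 = 5, A[0][2] + B[2][2] = -2 + 3 = 1) = 1 (attained at k = 2)
  C[1][0] = min over k of (A[1][0] + B[0][0] = 9 + -1 = 8, A[1][1] + B[1][0] = 1 + 3 = 4, A[1][2] + B[2][0] = -1 + 10 = 9) = 4 (attained at k = 1)
  C[1][1] = min over k of (A[1][0] + B[0][1] = 9 + 1 = 10, A[1][1] + B[1][1] = 1 + 5 = 6, A[1][2] + B[2][1] = -1 + -4 = -5) = -5 (attained at k = 2)
  C[1][2] = min over k of (A[1][0] + B[0][2] = 9 + 5 = 14, A[1][1] + B[1][2] = 1 + 5 = 6, A[1][2] + B[2][2] = -1 + 3 = 2) = 2 (attained at k = 2)
  C[2][0] = min over k of (A[2][0] + B[0][0] = 6 + -1 = 5, A[2][1] + B[1][0] = 6 + 3 = 9, A[2][2] + B[2][0] = -1 + 10 = 9) = 5 (attained at k = 0)
  C[2][1] = min over k of (A[2][0] + B[0][1] = 6 + 1 = 7, A[2][1] + B[1][1] = 6 + 5 = 11, A[2][2] + B[2][1] = -1 + -4 = -5) = -5 (attained at k = 2)
  C[2][2] = min over k of (A[2][0] + B[0][2] = 6 + 5 = 11, A[2][1] + B[1][2] = 6 + 5 = 11, A[2][2] + B[2][2] = -1 + 3 = 2) = 2 (attained at k = 2)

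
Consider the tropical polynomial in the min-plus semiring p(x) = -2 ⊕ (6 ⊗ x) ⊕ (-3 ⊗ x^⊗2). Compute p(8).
p(8) = -2

A tropical monomial a ⊗ x^⊗i evaluates to a + i · x. Evaluating each term at x = 8:
  Term 0 contributes -2 + 0 · 8 = -2
  Term 1 contributes 6 + 1 · 8 = 14
  Term 2 contributes -3 + 2 · 8 = 13
p(8) = ⊕ of these = min[-2, 14, 13] = -2.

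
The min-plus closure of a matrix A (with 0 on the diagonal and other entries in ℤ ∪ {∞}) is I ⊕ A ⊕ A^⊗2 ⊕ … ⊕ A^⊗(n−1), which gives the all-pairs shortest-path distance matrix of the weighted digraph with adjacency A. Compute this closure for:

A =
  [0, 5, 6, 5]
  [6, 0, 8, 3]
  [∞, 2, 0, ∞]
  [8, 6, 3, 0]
Closure =
  [0, 5, 6, 5]
  [6, 0, 6, 3]
  [8, 2, 0, 5]
  [8, 5, 3, 0]

This is the Floyd-Warshall all-pairs shortest-path computation. For each intermediate vertex k = 0, 1, …, 3, update dist[i][j] ← min(dist[i][j], dist[i][k] + dist[k][j]). The final matrix gives, for each (i, j), the minimum total weight of any directed path from i to j (possibly empty when i = j).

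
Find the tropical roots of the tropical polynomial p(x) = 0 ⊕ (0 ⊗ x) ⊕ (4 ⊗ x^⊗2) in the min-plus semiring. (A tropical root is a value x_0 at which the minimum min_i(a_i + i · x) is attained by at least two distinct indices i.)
Roots: {-4, 0}

Each tropical root is a break point of the lower envelope of the lines y = a_i + i · x (there are 3 lines, with slopes 0, 1, ..., 2). Only the lines that attain the minimum somewhere contribute to roots; other lines are dominated. Here the surviving (envelope) indices are i = 2, i = 1, i = 0.
Intersections between consecutive envelope lines give the roots: for adjacent envelope indices i < j the intersection is x = (a_i − a_j) / (j − i). Reading off the sorted break points: {-4, 0}.
Verification: at each break x_0, at least two indices attain the minimum of min_i(a_i + i · x_0).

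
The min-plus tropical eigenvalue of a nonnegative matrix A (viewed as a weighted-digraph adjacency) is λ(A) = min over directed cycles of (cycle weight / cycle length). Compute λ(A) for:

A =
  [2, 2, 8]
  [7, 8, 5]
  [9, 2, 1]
λ(A) = 1

Enumerate directed cycles and compute their means (weight / length). Sample:
  cycle 0 → 0: weight = 2, length = 1, mean = 2/1 ≈ 2.000
  cycle 1 → 1: weight = 8, length = 1, mean = 8/1 ≈ 8.000
  cycle 2 → 2: weight = 1, length = 1, mean = 1/1 ≈ 1.000
  cycle 0 → 1 → 0: weight = 9, length = 2, mean = 9/2 ≈ 4.500
  cycle 0 → 2 → 0: weight = 17, length = 2, mean = 17/2 ≈ 8.500
  cycle 1 → 0 → 1: weight = 9, length = 2, mean = 9/2 ≈ 4.500
Minimum mean = 1.000, attained e.g. along the cycle 2 → 2 with weight 1 and length 1. So λ(A) = 1/1 = 1.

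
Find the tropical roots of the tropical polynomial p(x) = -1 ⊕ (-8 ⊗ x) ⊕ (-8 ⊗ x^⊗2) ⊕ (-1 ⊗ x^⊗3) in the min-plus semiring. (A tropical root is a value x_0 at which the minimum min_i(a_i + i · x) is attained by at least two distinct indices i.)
Roots: {-7, 0, 7}

Each tropical root is a break point of the lower envelope of the lines y = a_i + i · x (there are 4 lines, with slopes 0, 1, ..., 3). Only the lines that attain the minimum somewhere contribute to roots; other lines are dominated. Here the surviving (envelope) indices are i = 3, i = 2, i = 1, i = 0.
Intersections between consecutive envelope lines give the roots: for adjacent envelope indices i < j the intersection is x = (a_i − a_j) / (j − i). Reading off the sorted break points: {-7, 0, 7}.
Verification: at each break x_0, at least two indices attain the minimum of min_i(a_i + i · x_0).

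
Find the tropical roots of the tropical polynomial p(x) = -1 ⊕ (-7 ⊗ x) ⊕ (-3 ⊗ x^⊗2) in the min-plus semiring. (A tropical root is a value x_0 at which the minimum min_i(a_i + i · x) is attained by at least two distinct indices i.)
Roots: {-4, 6}

Each tropical root is a break point of the lower envelope of the lines y = a_i + i · x (there are 3 lines, with slopes 0, 1, ..., 2). Only the lines that attain the minimum somewhere contribute to roots; other lines are dominated. Here the surviving (envelope) indices are i = 2, i = 1, i = 0.
Intersections between consecutive envelope lines give the roots: for adjacent envelope indices i < j the intersection is x = (a_i − a_j) / (j − i). Reading off the sorted break points: {-4, 6}.
Verification: at each break x_0, at least two indices attain the minimum of min_i(a_i + i · x_0).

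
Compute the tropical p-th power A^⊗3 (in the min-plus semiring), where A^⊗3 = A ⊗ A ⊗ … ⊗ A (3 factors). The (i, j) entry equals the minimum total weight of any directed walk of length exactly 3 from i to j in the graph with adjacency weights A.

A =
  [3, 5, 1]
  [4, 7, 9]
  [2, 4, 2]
A^⊗3 =
  [5, 7, 4]
  [7, 9, 7]
  [5, 7, 5]

Each entry (A^⊗3)_ij equals the minimum over all length-3 walks i = v_0 → v_1 → … → v_3 = j of Σ_t A[v_t][v_{t+1}]. For example, for (i, j) = (0, 2) we minimise over 9 possible intermediate vertex sequences; the minimum is 4, attained along the walk 0 → 2 → 0 → 2.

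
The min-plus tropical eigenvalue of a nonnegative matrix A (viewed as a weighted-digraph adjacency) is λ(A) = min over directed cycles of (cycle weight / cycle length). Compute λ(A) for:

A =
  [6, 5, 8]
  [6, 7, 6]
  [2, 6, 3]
λ(A) = 3

Enumerate directed cycles and compute their means (weight / length). Sample:
  cycle 0 → 0: weight = 6, length = 1, mean = 6/1 ≈ 6.000
  cycle 1 → 1: weight = 7, length = 1, mean = 7/1 ≈ 7.000
  cycle 2 → 2: weight = 3, length = 1, mean = 3/1 ≈ 3.000
  cycle 0 → 1 → 0: weight = 11, length = 2, mean = 11/2 ≈ 5.500
  cycle 0 → 2 → 0: weight = 10, length = 2, mean = 10/2 ≈ 5.000
  cycle 1 → 0 → 1: weight = 11, length = 2, mean = 11/2 ≈ 5.500
Minimum mean = 3.000, attained e.g. along the cycle 2 → 2 with weight 3 and length 1. So λ(A) = 3/1 = 3.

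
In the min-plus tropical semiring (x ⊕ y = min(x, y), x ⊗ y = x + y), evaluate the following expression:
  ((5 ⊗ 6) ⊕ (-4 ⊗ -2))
((5 ⊗ 6) ⊕ (-4 ⊗ -2)) = -6

Expand innermost to outermost. Recall ⊕ takes the minimum of its arguments and ⊗ takes their sum. Working out the expression ((5 ⊗ 6) ⊕ (-4 ⊗ -2)) gives -6.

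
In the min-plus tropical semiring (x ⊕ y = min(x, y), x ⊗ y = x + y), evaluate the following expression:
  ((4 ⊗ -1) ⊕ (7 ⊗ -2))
((4 ⊗ -1) ⊕ (7 ⊗ -2)) = 3

Expand innermost to outermost. Recall ⊕ takes the minimum of its arguments and ⊗ takes their sum. Working out the expression ((4 ⊗ -1) ⊕ (7 ⊗ -2)) gives 3.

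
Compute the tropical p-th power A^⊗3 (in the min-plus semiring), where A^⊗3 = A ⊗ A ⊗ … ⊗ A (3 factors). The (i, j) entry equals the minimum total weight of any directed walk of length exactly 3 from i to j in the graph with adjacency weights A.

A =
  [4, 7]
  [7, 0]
A^⊗3 =
  [12, 7]
  [7, 0]

Each entry (A^⊗3)_ij equals the minimum over all length-3 walks i = v_0 → v_1 → … → v_3 = j of Σ_t A[v_t][v_{t+1}]. For example, for (i, j) = (0, 1) we minimise over 4 possible intermediate vertex sequences; the minimum is 7, attained along the walk 0 → 1 → 1 → 1.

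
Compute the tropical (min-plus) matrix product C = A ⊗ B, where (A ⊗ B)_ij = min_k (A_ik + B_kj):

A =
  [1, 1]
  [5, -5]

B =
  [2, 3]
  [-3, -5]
A ⊗ B =
  [-2, -4]
  [-8, -10]

Apply the min-plus product entry-by-entry:
  C[0][0] = min over k of (A[0][0] + B[0][0] = 1 + 2 = 3, A[0][1] + B[1][0] = 1 + -3 = -2) = -2 (attained at k = 1)
  C[0][1] = min over k of (A[0][0] + B[0][1] = 1 + 3 = 4, A[0][1] + B[1][1] = 1 + -5 = -4) = -4 (attained at k = 1)
  C[1][0] = min over k of (A[1][0] + B[0][0] = 5 + 2 = 7, A[1][1] + B[1][0] = -5 + -3 = -8) = -8 (attained at k = 1)
  C[1][1] = min over k of (A[1][0] + B[0][1] = 5 + 3 = 8, A[1][1] + B[1][1] = -5 + -5 = -10) = -10 (attained at k = 1)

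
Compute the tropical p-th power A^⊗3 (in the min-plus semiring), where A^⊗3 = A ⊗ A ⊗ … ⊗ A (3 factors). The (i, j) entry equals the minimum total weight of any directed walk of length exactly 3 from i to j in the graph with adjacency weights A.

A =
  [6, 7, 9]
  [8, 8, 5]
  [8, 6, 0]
A^⊗3 =
  [17, 15, 9]
  [13, 11, 5]
  [8, 6, 0]

Each entry (A^⊗3)_ij equals the minimum over all length-3 walks i = v_0 → v_1 → … → v_3 = j of Σ_t A[v_t][v_{t+1}]. For example, for (i, j) = (0, 2) we minimise over 9 possible intermediate vertex sequences; the minimum is 9, attained along the walk 0 → 2 → 2 → 2.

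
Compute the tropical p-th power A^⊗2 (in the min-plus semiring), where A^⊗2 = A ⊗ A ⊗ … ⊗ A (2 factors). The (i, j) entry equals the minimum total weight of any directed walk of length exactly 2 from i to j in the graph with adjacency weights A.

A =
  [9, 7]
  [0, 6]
A^⊗2 =
  [7, 13]
  [6, 7]

Each entry (A^⊗2)_ij equals the minimum over all length-2 walks i = v_0 → v_1 → … → v_2 = j of Σ_t A[v_t][v_{t+1}]. For example, for (i, j) = (0, 1) we minimise over 2 possible intermediate vertex sequences; the minimum is 13, attained along the walk 0 → 1 → 1.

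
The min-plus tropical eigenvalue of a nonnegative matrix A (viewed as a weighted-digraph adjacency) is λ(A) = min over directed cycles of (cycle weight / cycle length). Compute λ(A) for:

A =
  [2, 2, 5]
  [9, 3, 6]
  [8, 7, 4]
λ(A) = 2

Enumerate directed cycles and compute their means (weight / length). Sample:
  cycle 0 → 0: weight = 2, length = 1, mean = 2/1 ≈ 2.000
  cycle 1 → 1: weight = 3, length = 1, mean = 3/1 ≈ 3.000
  cycle 2 → 2: weight = 4, length = 1, mean = 4/1 ≈ 4.000
  cycle 0 → 1 → 0: weight = 11, length = 2, mean = 11/2 ≈ 5.500
  cycle 0 → 2 → 0: weight = 13, length = 2, mean = 13/2 ≈ 6.500
  cycle 1 → 0 → 1: weight = 11, length = 2, mean = 11/2 ≈ 5.500
Minimum mean = 2.000, attained e.g. along the cycle 0 → 0 with weight 2 and length 1. So λ(A) = 2/1 = 2.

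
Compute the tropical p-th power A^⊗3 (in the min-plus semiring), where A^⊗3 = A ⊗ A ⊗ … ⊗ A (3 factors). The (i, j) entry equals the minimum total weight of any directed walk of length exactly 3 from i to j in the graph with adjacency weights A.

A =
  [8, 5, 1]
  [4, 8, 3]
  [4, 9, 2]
A^⊗3 =
  [7, 10, 5]
  [9, 12, 7]
  [8, 11, 6]

Each entry (A^⊗3)_ij equals the minimum over all length-3 walks i = v_0 → v_1 → … → v_3 = j of Σ_t A[v_t][v_{t+1}]. For example, for (i, j) = (0, 2) we minimise over 9 possible intermediate vertex sequences; the minimum is 5, attained along the walk 0 → 2 → 2 → 2.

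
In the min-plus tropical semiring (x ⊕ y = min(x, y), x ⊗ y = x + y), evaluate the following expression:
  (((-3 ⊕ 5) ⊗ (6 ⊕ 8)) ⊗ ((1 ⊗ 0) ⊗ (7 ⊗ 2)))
(((-3 ⊕ 5) ⊗ (6 ⊕ 8)) ⊗ ((1 ⊗ 0) ⊗ (7 ⊗ 2))) = 13

Expand innermost to outermost. Recall ⊕ takes the minimum of its arguments and ⊗ takes their sum. Working out the expression (((-3 ⊕ 5) ⊗ (6 ⊕ 8)) ⊗ ((1 ⊗ 0) ⊗ (7 ⊗ 2))) gives 13.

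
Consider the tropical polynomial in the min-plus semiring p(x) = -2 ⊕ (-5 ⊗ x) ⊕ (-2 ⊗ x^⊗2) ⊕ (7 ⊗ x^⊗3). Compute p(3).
p(3) = -2

A tropical monomial a ⊗ x^⊗i evaluates to a + i · x. Evaluating each term at x = 3:
  Term 0 contributes -2 + 0 · 3 = -2
  Term 1 contributes -5 + 1 · 3 = -2
  Term 2 contributes -2 + 2 · 3 = 4
  Term 3 contributes 7 + 3 · 3 = 16
p(3) = ⊕ of these = min[-2, -2, 4, 16] = -2.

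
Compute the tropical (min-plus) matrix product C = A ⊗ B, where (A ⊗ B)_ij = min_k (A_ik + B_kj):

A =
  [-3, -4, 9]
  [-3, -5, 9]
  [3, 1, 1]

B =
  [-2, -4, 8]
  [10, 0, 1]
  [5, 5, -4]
A ⊗ B =
  [-5, -7, -3]
  [-5, -7, -4]
  [1, -1, -3]

Apply the min-plus product entry-by-entry:
  C[0][0] = min over k of (A[0][0] + B[0][0] = -3 + -2 = -5, A[0][1] + B[1][0] = -4 + 10 = 6, A[0][2] + B[2][0] = 9 + 5 = 14) = -5 (attained at k = 0)
  C[0][1] = min over k of (A[0][0] + B[0][1] = -3 + -4 = -7, A[0][1] + B[1][1] = -4 + 0 = -4, A[0][2] + B[2][1] = 9 + 5 = 14) = -7 (attained at k = 0)
  C[0][2] = min over k of (A[0][0] + B[0][2] = -3 + 8 = 5, A[0][1] + B[1][2] = -4 + 1 = -3, A[0][2] + B[2][2] = 9 + -4 = 5) = -3 (attained at k = 1)
  C[1][0] = min over k of (A[1][0] + B[0][0] = -3 + -2 = -5, A[1][1] + B[1][0] = -5 + 10 = 5, A[1][2] + B[2][0] = 9 + 5 = 14) = -5 (attained at k = 0)
  C[1][1] = min over k of (A[1][0] + B[0][1] = -3 + -4 = -7, A[1][1] + B[1][1] = -5 + 0 = -5, A[1][2] + B[2][1] = 9 + 5 = 14) = -7 (attained at k = 0)
  C[1][2] = min over k of (A[1][0] + B[0][2] = -3 + 8 = 5, A[1][1] + B[1][2] = -5 + 1 = -4, A[1][2] + B[2][2] = 9 + -4 = 5) = -4 (attained at k = 1)
  C[2][0] = min over k of (A[2][0] + B[0][0] = 3 + -2 = 1, A[2][1] + B[1][0] = 1 + 10 = 11, A[2][2] + B[2][0] = 1 + 5 = 6) = 1 (attained at k = 0)
  C[2][1] = min over k of (A[2][0] + B[0][1] = 3 + -4 = -1, A[2][1] + B[1][1] = 1 + 0 = 1, A[2][2] + B[2][1] = 1 + 5 = 6) = -1 (attained at k = 0)
  C[2][2] = min over k of (A[2][0] + B[0][2] = 3 + 8 = 11, A[2][1] + B[1][2] = 1 + 1 = 2, A[2][2] + B[2][2] = 1 + -4 = -3) = -3 (attained at k = 2)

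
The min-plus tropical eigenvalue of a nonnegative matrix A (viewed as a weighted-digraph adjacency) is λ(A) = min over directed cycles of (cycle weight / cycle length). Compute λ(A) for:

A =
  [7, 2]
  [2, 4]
λ(A) = 2

Enumerate directed cycles and compute their means (weight / length). Sample:
  cycle 0 → 0: weight = 7, length = 1, mean = 7/1 ≈ 7.000
  cycle 1 → 1: weight = 4, length = 1, mean = 4/1 ≈ 4.000
  cycle 0 → 1 → 0: weight = 4, length = 2, mean = 4/2 ≈ 2.000
  cycle 1 → 0 → 1: weight = 4, length = 2, mean = 4/2 ≈ 2.000
Minimum mean = 2.000, attained e.g. along the cycle 0 → 1 → 0 with weight 4 and length 2. So λ(A) = 4/2 = 2.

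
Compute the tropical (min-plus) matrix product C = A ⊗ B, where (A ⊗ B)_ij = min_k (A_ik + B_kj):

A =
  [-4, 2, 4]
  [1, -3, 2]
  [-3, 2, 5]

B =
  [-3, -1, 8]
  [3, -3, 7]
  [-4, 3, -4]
A ⊗ B =
  [-7, -5, 0]
  [-2, -6, -2]
  [-6, -4, 1]

Apply the min-plus product entry-by-entry:
  C[0][0] = min over k of (A[0][0] + B[0][0] = -4 + -3 = -7, A[0][1] + B[1][0] = 2 + 3 = 5, A[0][2] + B[2][0] = 4 + -4 = 0) = -7 (attained at k = 0)
  C[0][1] = min over k of (A[0][0] + B[0][1] = -4 + -1 = -5, A[0][1] + B[1][1] = 2 + -3 = -1, A[0][2] + B[2][1] = 4 + 3 = 7) = -5 (attained at k = 0)
  C[0][2] = min over k of (A[0][0] + B[0][2] = -4 + 8 = 4, A[0][1] + B[1][2] = 2 + 7 = 9, A[0][2] + B[2][2] = 4 + -4 = 0) = 0 (attained at k = 2)
  C[1][0] = min over k of (A[1][0] + B[0][0] = 1 + -3 = -2, A[1][1] + B[1][0] = -3 + 3 = 0, A[1][2] + B[2][0] = 2 + -4 = -2) = -2 (attained at k = 0)
  C[1][1] = min over k of (A[1][0] + B[0][1] = 1 + -1 = 0, A[1][1] + B[1][1] = -3 + -3 = -6, A[1][2] + B[2][1] = 2 + 3 = 5) = -6 (attained at k = 1)
  C[1][2] = min over k of (A[1][0] + B[0][2] = 1 + 8 = 9, A[1][1] + B[1][2] = -3 + 7 = 4, A[1][2] + B[2][2] = 2 + -4 = -2) = -2 (attained at k = 2)
  C[2][0] = min over k of (A[2][0] + B[0][0] = -3 + -3 = -6, A[2][1] + B[1][0] = 2 + 3 = 5, A[2][2] + B[2][0] = 5 + -4 = 1) = -6 (attained at k = 0)
  C[2][1] = min over k of (A[2][0] + B[0][1] = -3 + -1 = -4, A[2][1] + B[1][1] = 2 + -3 = -1, A[2][2] + B[2][1] = 5 + 3 = 8) = -4 (attained at k = 0)
  C[2][2] = min over k of (A[2][0] + B[0][2] = -3 + 8 = 5, A[2][1] + B[1][2] = 2 + 7 = 9, A[2][2] + B[2][2] = 5 + -4 = 1) = 1 (attained at k = 2)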